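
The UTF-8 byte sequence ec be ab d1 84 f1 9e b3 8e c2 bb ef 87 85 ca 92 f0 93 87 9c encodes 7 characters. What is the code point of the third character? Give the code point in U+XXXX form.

Offset 0: leading byte 0xEC = 11101100 → 3-byte char #1 = EC BE AB.
Offset 3: leading byte 0xD1 = 11010001 → 2-byte char #2 = D1 84.
Offset 5: leading byte 0xF1 = 11110001 → 4-byte char #3 = F1 9E B3 8E.
Leading byte 0xF1 = 11110001 matches 11110xxx → 4-byte sequence.
Byte 1: 0xF1 = 11110001, payload 001 (3 bits).
Byte 2: 0x9E = 10011110 (10xxxxxx ✓), payload 011110.
Byte 3: 0xB3 = 10110011 (10xxxxxx ✓), payload 110011.
Byte 4: 0x8E = 10001110 (10xxxxxx ✓), payload 001110.
Concatenate: 001011110110011001110 = 0x5ECCE (21 bits → U+5ECCE).

U+5ECCE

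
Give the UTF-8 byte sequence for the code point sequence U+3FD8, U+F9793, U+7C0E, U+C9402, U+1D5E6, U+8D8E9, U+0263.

U+3FD8: 3-byte form → E3 BF 98.
U+F9793: 4-byte form → F3 B9 9E 93.
U+7C0E: 3-byte form → E7 B0 8E.
U+C9402: 4-byte form → F3 89 90 82.
U+1D5E6: 4-byte form → F0 9D 97 A6.
U+8D8E9: 4-byte form → F2 8D A3 A9.
U+0263: 2-byte form → C9 A3.
Concatenated (24 bytes): E3 BF 98 F3 B9 9E 93 E7 B0 8E F3 89 90 82 F0 9D 97 A6 F2 8D A3 A9 C9 A3.

E3 BF 98 F3 B9 9E 93 E7 B0 8E F3 89 90 82 F0 9D 97 A6 F2 8D A3 A9 C9 A3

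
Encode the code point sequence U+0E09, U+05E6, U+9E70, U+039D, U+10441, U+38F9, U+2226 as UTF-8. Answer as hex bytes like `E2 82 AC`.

U+0E09: 3-byte form → E0 B8 89.
U+05E6: 2-byte form → D7 A6.
U+9E70: 3-byte form → E9 B9 B0.
U+039D: 2-byte form → CE 9D.
U+10441: 4-byte form → F0 90 91 81.
U+38F9: 3-byte form → E3 A3 B9.
U+2226: 3-byte form → E2 88 A6.
Concatenated (20 bytes): E0 B8 89 D7 A6 E9 B9 B0 CE 9D F0 90 91 81 E3 A3 B9 E2 88 A6.

E0 B8 89 D7 A6 E9 B9 B0 CE 9D F0 90 91 81 E3 A3 B9 E2 88 A6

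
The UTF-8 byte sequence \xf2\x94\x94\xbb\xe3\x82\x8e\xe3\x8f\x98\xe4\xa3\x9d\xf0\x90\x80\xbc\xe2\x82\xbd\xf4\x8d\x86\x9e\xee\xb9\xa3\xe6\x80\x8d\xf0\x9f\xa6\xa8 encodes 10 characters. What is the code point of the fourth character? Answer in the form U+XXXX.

Offset 0: leading byte 0xF2 = 11110010 → 4-byte char #1 = F2 94 94 BB.
Offset 4: leading byte 0xE3 = 11100011 → 3-byte char #2 = E3 82 8E.
Offset 7: leading byte 0xE3 = 11100011 → 3-byte char #3 = E3 8F 98.
Offset 10: leading byte 0xE4 = 11100100 → 3-byte char #4 = E4 A3 9D.
Leading byte 0xE4 = 11100100 matches 1110xxxx → 3-byte sequence.
Byte 1: 0xE4 = 11100100, payload 0100 (4 bits).
Byte 2: 0xA3 = 10100011 (10xxxxxx ✓), payload 100011.
Byte 3: 0x9D = 10011101 (10xxxxxx ✓), payload 011101.
Concatenate: 0100100011011101 = 0x48DD (16 bits → U+48DD).

U+48DD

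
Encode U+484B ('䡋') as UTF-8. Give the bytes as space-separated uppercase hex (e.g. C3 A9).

U+484B = 0x484B = 18507 decimal. In range U+0800–U+FFFF → 3-byte form: 1110xxxx 10xxxxxx 10xxxxxx.
Binary (16 bits): 0100100001001011.
Split 4+6+6: 0100 | 100001 | 001011.
Byte 1: 11100100 = 0xE4.
Byte 2: 10100001 = 0xA1.
Byte 3: 10001011 = 0x8B.

E4 A1 8B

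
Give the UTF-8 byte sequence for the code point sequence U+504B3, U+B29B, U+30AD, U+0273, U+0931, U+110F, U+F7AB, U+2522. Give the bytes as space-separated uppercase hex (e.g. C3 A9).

F1 90 92 B3 EB 8A 9B E3 82 AD C9 B3 E0 A4 B1 E1 84 8F EF 9E AB E2 94 A2

U+504B3: 4-byte form → F1 90 92 B3.
U+B29B: 3-byte form → EB 8A 9B.
U+30AD: 3-byte form → E3 82 AD.
U+0273: 2-byte form → C9 B3.
U+0931: 3-byte form → E0 A4 B1.
U+110F: 3-byte form → E1 84 8F.
U+F7AB: 3-byte form → EF 9E AB.
U+2522: 3-byte form → E2 94 A2.
Concatenated (24 bytes): F1 90 92 B3 EB 8A 9B E3 82 AD C9 B3 E0 A4 B1 E1 84 8F EF 9E AB E2 94 A2.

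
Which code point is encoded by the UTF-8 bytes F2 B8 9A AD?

U+B86AD

Leading byte 0xF2 = 11110010 matches 11110xxx → 4-byte sequence.
Byte 1: 0xF2 = 11110010, payload 010 (3 bits).
Byte 2: 0xB8 = 10111000 (10xxxxxx ✓), payload 111000.
Byte 3: 0x9A = 10011010 (10xxxxxx ✓), payload 011010.
Byte 4: 0xAD = 10101101 (10xxxxxx ✓), payload 101101.
Concatenate: 010111000011010101101 = 0xB86AD (21 bits → U+B86AD).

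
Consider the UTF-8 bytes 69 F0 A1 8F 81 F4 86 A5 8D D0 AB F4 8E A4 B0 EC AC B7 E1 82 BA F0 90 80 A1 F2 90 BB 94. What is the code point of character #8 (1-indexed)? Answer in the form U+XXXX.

Offset 0: leading byte 0x69 = 01101001 → 1-byte char #1 = 69.
Offset 1: leading byte 0xF0 = 11110000 → 4-byte char #2 = F0 A1 8F 81.
Offset 5: leading byte 0xF4 = 11110100 → 4-byte char #3 = F4 86 A5 8D.
Offset 9: leading byte 0xD0 = 11010000 → 2-byte char #4 = D0 AB.
Offset 11: leading byte 0xF4 = 11110100 → 4-byte char #5 = F4 8E A4 B0.
Offset 15: leading byte 0xEC = 11101100 → 3-byte char #6 = EC AC B7.
Offset 18: leading byte 0xE1 = 11100001 → 3-byte char #7 = E1 82 BA.
Offset 21: leading byte 0xF0 = 11110000 → 4-byte char #8 = F0 90 80 A1.
Leading byte 0xF0 = 11110000 matches 11110xxx → 4-byte sequence.
Byte 1: 0xF0 = 11110000, payload 000 (3 bits).
Byte 2: 0x90 = 10010000 (10xxxxxx ✓), payload 010000.
Byte 3: 0x80 = 10000000 (10xxxxxx ✓), payload 000000.
Byte 4: 0xA1 = 10100001 (10xxxxxx ✓), payload 100001.
Concatenate: 000010000000000100001 = 0x10021 (21 bits → U+10021).

U+10021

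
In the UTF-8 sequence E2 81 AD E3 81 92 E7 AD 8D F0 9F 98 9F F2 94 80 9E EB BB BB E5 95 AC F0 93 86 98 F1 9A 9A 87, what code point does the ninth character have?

U+5A687

Offset 0: leading byte 0xE2 = 11100010 → 3-byte char #1 = E2 81 AD.
Offset 3: leading byte 0xE3 = 11100011 → 3-byte char #2 = E3 81 92.
Offset 6: leading byte 0xE7 = 11100111 → 3-byte char #3 = E7 AD 8D.
Offset 9: leading byte 0xF0 = 11110000 → 4-byte char #4 = F0 9F 98 9F.
Offset 13: leading byte 0xF2 = 11110010 → 4-byte char #5 = F2 94 80 9E.
Offset 17: leading byte 0xEB = 11101011 → 3-byte char #6 = EB BB BB.
Offset 20: leading byte 0xE5 = 11100101 → 3-byte char #7 = E5 95 AC.
Offset 23: leading byte 0xF0 = 11110000 → 4-byte char #8 = F0 93 86 98.
Offset 27: leading byte 0xF1 = 11110001 → 4-byte char #9 = F1 9A 9A 87.
Leading byte 0xF1 = 11110001 matches 11110xxx → 4-byte sequence.
Byte 1: 0xF1 = 11110001, payload 001 (3 bits).
Byte 2: 0x9A = 10011010 (10xxxxxx ✓), payload 011010.
Byte 3: 0x9A = 10011010 (10xxxxxx ✓), payload 011010.
Byte 4: 0x87 = 10000111 (10xxxxxx ✓), payload 000111.
Concatenate: 001011010011010000111 = 0x5A687 (21 bits → U+5A687).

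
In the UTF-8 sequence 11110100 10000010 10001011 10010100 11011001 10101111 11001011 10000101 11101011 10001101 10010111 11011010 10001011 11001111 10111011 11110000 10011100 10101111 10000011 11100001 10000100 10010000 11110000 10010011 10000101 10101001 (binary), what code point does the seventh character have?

U+1CBC3

Offset 0: leading byte 0xF4 = 11110100 → 4-byte char #1 = F4 82 8B 94.
Offset 4: leading byte 0xD9 = 11011001 → 2-byte char #2 = D9 AF.
Offset 6: leading byte 0xCB = 11001011 → 2-byte char #3 = CB 85.
Offset 8: leading byte 0xEB = 11101011 → 3-byte char #4 = EB 8D 97.
Offset 11: leading byte 0xDA = 11011010 → 2-byte char #5 = DA 8B.
Offset 13: leading byte 0xCF = 11001111 → 2-byte char #6 = CF BB.
Offset 15: leading byte 0xF0 = 11110000 → 4-byte char #7 = F0 9C AF 83.
Leading byte 0xF0 = 11110000 matches 11110xxx → 4-byte sequence.
Byte 1: 0xF0 = 11110000, payload 000 (3 bits).
Byte 2: 0x9C = 10011100 (10xxxxxx ✓), payload 011100.
Byte 3: 0xAF = 10101111 (10xxxxxx ✓), payload 101111.
Byte 4: 0x83 = 10000011 (10xxxxxx ✓), payload 000011.
Concatenate: 000011100101111000011 = 0x1CBC3 (21 bits → U+1CBC3).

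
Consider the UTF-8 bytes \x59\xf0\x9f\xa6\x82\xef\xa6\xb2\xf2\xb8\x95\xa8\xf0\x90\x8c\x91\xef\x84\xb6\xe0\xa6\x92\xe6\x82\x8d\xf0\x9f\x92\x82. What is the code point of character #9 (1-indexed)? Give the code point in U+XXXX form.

U+1F482

Offset 0: leading byte 0x59 = 01011001 → 1-byte char #1 = 59.
Offset 1: leading byte 0xF0 = 11110000 → 4-byte char #2 = F0 9F A6 82.
Offset 5: leading byte 0xEF = 11101111 → 3-byte char #3 = EF A6 B2.
Offset 8: leading byte 0xF2 = 11110010 → 4-byte char #4 = F2 B8 95 A8.
Offset 12: leading byte 0xF0 = 11110000 → 4-byte char #5 = F0 90 8C 91.
Offset 16: leading byte 0xEF = 11101111 → 3-byte char #6 = EF 84 B6.
Offset 19: leading byte 0xE0 = 11100000 → 3-byte char #7 = E0 A6 92.
Offset 22: leading byte 0xE6 = 11100110 → 3-byte char #8 = E6 82 8D.
Offset 25: leading byte 0xF0 = 11110000 → 4-byte char #9 = F0 9F 92 82.
Leading byte 0xF0 = 11110000 matches 11110xxx → 4-byte sequence.
Byte 1: 0xF0 = 11110000, payload 000 (3 bits).
Byte 2: 0x9F = 10011111 (10xxxxxx ✓), payload 011111.
Byte 3: 0x92 = 10010010 (10xxxxxx ✓), payload 010010.
Byte 4: 0x82 = 10000010 (10xxxxxx ✓), payload 000010.
Concatenate: 000011111010010000010 = 0x1F482 (21 bits → U+1F482).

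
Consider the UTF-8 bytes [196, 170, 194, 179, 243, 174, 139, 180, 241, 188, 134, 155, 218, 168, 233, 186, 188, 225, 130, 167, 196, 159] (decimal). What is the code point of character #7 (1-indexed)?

U+10A7

Offset 0: leading byte 0xC4 = 11000100 → 2-byte char #1 = C4 AA.
Offset 2: leading byte 0xC2 = 11000010 → 2-byte char #2 = C2 B3.
Offset 4: leading byte 0xF3 = 11110011 → 4-byte char #3 = F3 AE 8B B4.
Offset 8: leading byte 0xF1 = 11110001 → 4-byte char #4 = F1 BC 86 9B.
Offset 12: leading byte 0xDA = 11011010 → 2-byte char #5 = DA A8.
Offset 14: leading byte 0xE9 = 11101001 → 3-byte char #6 = E9 BA BC.
Offset 17: leading byte 0xE1 = 11100001 → 3-byte char #7 = E1 82 A7.
Leading byte 0xE1 = 11100001 matches 1110xxxx → 3-byte sequence.
Byte 1: 0xE1 = 11100001, payload 0001 (4 bits).
Byte 2: 0x82 = 10000010 (10xxxxxx ✓), payload 000010.
Byte 3: 0xA7 = 10100111 (10xxxxxx ✓), payload 100111.
Concatenate: 0001000010100111 = 0x10A7 (16 bits → U+10A7).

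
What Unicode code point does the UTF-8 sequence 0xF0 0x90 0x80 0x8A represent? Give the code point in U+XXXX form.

Leading byte 0xF0 = 11110000 matches 11110xxx → 4-byte sequence.
Byte 1: 0xF0 = 11110000, payload 000 (3 bits).
Byte 2: 0x90 = 10010000 (10xxxxxx ✓), payload 010000.
Byte 3: 0x80 = 10000000 (10xxxxxx ✓), payload 000000.
Byte 4: 0x8A = 10001010 (10xxxxxx ✓), payload 001010.
Concatenate: 000010000000000001010 = 0x1000A (21 bits → U+1000A).

U+1000A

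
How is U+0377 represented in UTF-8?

U+0377 = 0x377 = 887 decimal. In range U+0080–U+07FF → 2-byte form: 110xxxxx 10xxxxxx.
Binary (11 bits): 01101110111.
Split 5+6: 01101 | 110111.
Byte 1: 11001101 = 0xCD.
Byte 2: 10110111 = 0xB7.

CD B7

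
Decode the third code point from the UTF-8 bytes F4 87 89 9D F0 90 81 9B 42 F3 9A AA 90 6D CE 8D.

U+0042

Offset 0: leading byte 0xF4 = 11110100 → 4-byte char #1 = F4 87 89 9D.
Offset 4: leading byte 0xF0 = 11110000 → 4-byte char #2 = F0 90 81 9B.
Offset 8: leading byte 0x42 = 01000010 → 1-byte char #3 = 42.
Leading byte 0x42 = 01000010 matches 0xxxxxxx → 1-byte sequence.
Byte 1: 0x42 = 01000010, payload 1000010 (7 bits).
Concatenate: 1000010 = 0x42 (7 bits → U+0042).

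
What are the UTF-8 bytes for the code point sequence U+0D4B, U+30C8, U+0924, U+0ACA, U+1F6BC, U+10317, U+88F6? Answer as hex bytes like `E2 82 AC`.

E0 B5 8B E3 83 88 E0 A4 A4 E0 AB 8A F0 9F 9A BC F0 90 8C 97 E8 A3 B6

U+0D4B: 3-byte form → E0 B5 8B.
U+30C8: 3-byte form → E3 83 88.
U+0924: 3-byte form → E0 A4 A4.
U+0ACA: 3-byte form → E0 AB 8A.
U+1F6BC: 4-byte form → F0 9F 9A BC.
U+10317: 4-byte form → F0 90 8C 97.
U+88F6: 3-byte form → E8 A3 B6.
Concatenated (23 bytes): E0 B5 8B E3 83 88 E0 A4 A4 E0 AB 8A F0 9F 9A BC F0 90 8C 97 E8 A3 B6.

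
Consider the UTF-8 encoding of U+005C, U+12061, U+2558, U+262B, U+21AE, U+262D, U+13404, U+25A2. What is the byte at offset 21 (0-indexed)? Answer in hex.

U+005C → 1-byte form 5C at offsets 0–0.
U+12061 → 4-byte form F0 92 81 A1 at offsets 1–4.
U+2558 → 3-byte form E2 95 98 at offsets 5–7.
U+262B → 3-byte form E2 98 AB at offsets 8–10.
U+21AE → 3-byte form E2 86 AE at offsets 11–13.
U+262D → 3-byte form E2 98 AD at offsets 14–16.
U+13404 → 4-byte form F0 93 90 84 at offsets 17–20.
U+25A2 → 3-byte form E2 96 A2 at offsets 21–23.
Offset 21 falls in char 8's range; it's byte 1 of E2 96 A2 = 0xE2.

0xE2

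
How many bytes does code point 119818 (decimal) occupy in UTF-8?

U+1D40A = 0x1D40A. UTF-8 uses 1 byte below 0x80, 2 below 0x800, 3 below 0x10000, 4 up to 0x10FFFF. 0x1D40A is in U+10000–U+10FFFF → 4 bytes.

4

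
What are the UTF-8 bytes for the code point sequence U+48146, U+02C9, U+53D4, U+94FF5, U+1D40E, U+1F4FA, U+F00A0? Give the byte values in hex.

F1 88 85 86 CB 89 E5 8F 94 F2 94 BF B5 F0 9D 90 8E F0 9F 93 BA F3 B0 82 A0

U+48146: 4-byte form → F1 88 85 86.
U+02C9: 2-byte form → CB 89.
U+53D4: 3-byte form → E5 8F 94.
U+94FF5: 4-byte form → F2 94 BF B5.
U+1D40E: 4-byte form → F0 9D 90 8E.
U+1F4FA: 4-byte form → F0 9F 93 BA.
U+F00A0: 4-byte form → F3 B0 82 A0.
Concatenated (25 bytes): F1 88 85 86 CB 89 E5 8F 94 F2 94 BF B5 F0 9D 90 8E F0 9F 93 BA F3 B0 82 A0.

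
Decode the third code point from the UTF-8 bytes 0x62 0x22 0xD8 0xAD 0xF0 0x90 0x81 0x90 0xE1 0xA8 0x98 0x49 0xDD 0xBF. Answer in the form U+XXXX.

Offset 0: leading byte 0x62 = 01100010 → 1-byte char #1 = 62.
Offset 1: leading byte 0x22 = 00100010 → 1-byte char #2 = 22.
Offset 2: leading byte 0xD8 = 11011000 → 2-byte char #3 = D8 AD.
Leading byte 0xD8 = 11011000 matches 110xxxxx → 2-byte sequence.
Byte 1: 0xD8 = 11011000, payload 11000 (5 bits).
Byte 2: 0xAD = 10101101 (10xxxxxx ✓), payload 101101.
Concatenate: 11000101101 = 0x62D (11 bits → U+062D).

U+062D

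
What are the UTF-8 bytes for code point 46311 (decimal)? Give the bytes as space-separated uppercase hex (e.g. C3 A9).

U+B4E7 = 0xB4E7 = 46311 decimal. In range U+0800–U+FFFF → 3-byte form: 1110xxxx 10xxxxxx 10xxxxxx.
Binary (16 bits): 1011010011100111.
Split 4+6+6: 1011 | 010011 | 100111.
Byte 1: 11101011 = 0xEB.
Byte 2: 10010011 = 0x93.
Byte 3: 10100111 = 0xA7.

EB 93 A7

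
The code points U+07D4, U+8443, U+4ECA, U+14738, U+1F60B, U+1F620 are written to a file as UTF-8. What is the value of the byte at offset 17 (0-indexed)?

0x9F

U+07D4 → 2-byte form DF 94 at offsets 0–1.
U+8443 → 3-byte form E8 91 83 at offsets 2–4.
U+4ECA → 3-byte form E4 BB 8A at offsets 5–7.
U+14738 → 4-byte form F0 94 9C B8 at offsets 8–11.
U+1F60B → 4-byte form F0 9F 98 8B at offsets 12–15.
U+1F620 → 4-byte form F0 9F 98 A0 at offsets 16–19.
Offset 17 falls in char 6's range; it's byte 2 of F0 9F 98 A0 = 0x9F.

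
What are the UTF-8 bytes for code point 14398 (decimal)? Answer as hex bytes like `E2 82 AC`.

E3 A0 BE

U+383E = 0x383E = 14398 decimal. In range U+0800–U+FFFF → 3-byte form: 1110xxxx 10xxxxxx 10xxxxxx.
Binary (16 bits): 0011100000111110.
Split 4+6+6: 0011 | 100000 | 111110.
Byte 1: 11100011 = 0xE3.
Byte 2: 10100000 = 0xA0.
Byte 3: 10111110 = 0xBE.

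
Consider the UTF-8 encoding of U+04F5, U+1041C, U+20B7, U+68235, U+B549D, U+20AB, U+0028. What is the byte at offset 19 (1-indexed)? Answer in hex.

1-indexed offset 19 is 0-indexed offset 18.
U+04F5 → 2-byte form D3 B5 at offsets 0–1.
U+1041C → 4-byte form F0 90 90 9C at offsets 2–5.
U+20B7 → 3-byte form E2 82 B7 at offsets 6–8.
U+68235 → 4-byte form F1 A8 88 B5 at offsets 9–12.
U+B549D → 4-byte form F2 B5 92 9D at offsets 13–16.
U+20AB → 3-byte form E2 82 AB at offsets 17–19.
Offset 18 falls in char 6's range; it's byte 2 of E2 82 AB = 0x82.

0x82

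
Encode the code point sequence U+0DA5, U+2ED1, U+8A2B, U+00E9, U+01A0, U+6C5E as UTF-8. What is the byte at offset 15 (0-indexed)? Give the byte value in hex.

U+0DA5 → 3-byte form E0 B6 A5 at offsets 0–2.
U+2ED1 → 3-byte form E2 BB 91 at offsets 3–5.
U+8A2B → 3-byte form E8 A8 AB at offsets 6–8.
U+00E9 → 2-byte form C3 A9 at offsets 9–10.
U+01A0 → 2-byte form C6 A0 at offsets 11–12.
U+6C5E → 3-byte form E6 B1 9E at offsets 13–15.
Offset 15 falls in char 6's range; it's byte 3 of E6 B1 9E = 0x9E.

0x9E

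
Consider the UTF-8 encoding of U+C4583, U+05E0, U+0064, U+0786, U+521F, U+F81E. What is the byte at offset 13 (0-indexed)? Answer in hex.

U+C4583 → 4-byte form F3 84 96 83 at offsets 0–3.
U+05E0 → 2-byte form D7 A0 at offsets 4–5.
U+0064 → 1-byte form 64 at offsets 6–6.
U+0786 → 2-byte form DE 86 at offsets 7–8.
U+521F → 3-byte form E5 88 9F at offsets 9–11.
U+F81E → 3-byte form EF A0 9E at offsets 12–14.
Offset 13 falls in char 6's range; it's byte 2 of EF A0 9E = 0xA0.

0xA0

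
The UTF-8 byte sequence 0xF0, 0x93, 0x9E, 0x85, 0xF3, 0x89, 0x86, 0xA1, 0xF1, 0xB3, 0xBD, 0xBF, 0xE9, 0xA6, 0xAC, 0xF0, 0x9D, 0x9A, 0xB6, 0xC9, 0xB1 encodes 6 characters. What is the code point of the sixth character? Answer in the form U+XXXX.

Offset 0: leading byte 0xF0 = 11110000 → 4-byte char #1 = F0 93 9E 85.
Offset 4: leading byte 0xF3 = 11110011 → 4-byte char #2 = F3 89 86 A1.
Offset 8: leading byte 0xF1 = 11110001 → 4-byte char #3 = F1 B3 BD BF.
Offset 12: leading byte 0xE9 = 11101001 → 3-byte char #4 = E9 A6 AC.
Offset 15: leading byte 0xF0 = 11110000 → 4-byte char #5 = F0 9D 9A B6.
Offset 19: leading byte 0xC9 = 11001001 → 2-byte char #6 = C9 B1.
Leading byte 0xC9 = 11001001 matches 110xxxxx → 2-byte sequence.
Byte 1: 0xC9 = 11001001, payload 01001 (5 bits).
Byte 2: 0xB1 = 10110001 (10xxxxxx ✓), payload 110001.
Concatenate: 01001110001 = 0x271 (11 bits → U+0271).

U+0271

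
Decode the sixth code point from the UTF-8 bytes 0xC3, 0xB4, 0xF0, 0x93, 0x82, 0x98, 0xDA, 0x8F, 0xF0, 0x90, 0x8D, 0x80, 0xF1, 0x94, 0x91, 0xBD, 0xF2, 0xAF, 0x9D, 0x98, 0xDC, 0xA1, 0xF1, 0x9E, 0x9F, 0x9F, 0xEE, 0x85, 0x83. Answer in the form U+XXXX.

U+AF758

Offset 0: leading byte 0xC3 = 11000011 → 2-byte char #1 = C3 B4.
Offset 2: leading byte 0xF0 = 11110000 → 4-byte char #2 = F0 93 82 98.
Offset 6: leading byte 0xDA = 11011010 → 2-byte char #3 = DA 8F.
Offset 8: leading byte 0xF0 = 11110000 → 4-byte char #4 = F0 90 8D 80.
Offset 12: leading byte 0xF1 = 11110001 → 4-byte char #5 = F1 94 91 BD.
Offset 16: leading byte 0xF2 = 11110010 → 4-byte char #6 = F2 AF 9D 98.
Leading byte 0xF2 = 11110010 matches 11110xxx → 4-byte sequence.
Byte 1: 0xF2 = 11110010, payload 010 (3 bits).
Byte 2: 0xAF = 10101111 (10xxxxxx ✓), payload 101111.
Byte 3: 0x9D = 10011101 (10xxxxxx ✓), payload 011101.
Byte 4: 0x98 = 10011000 (10xxxxxx ✓), payload 011000.
Concatenate: 010101111011101011000 = 0xAF758 (21 bits → U+AF758).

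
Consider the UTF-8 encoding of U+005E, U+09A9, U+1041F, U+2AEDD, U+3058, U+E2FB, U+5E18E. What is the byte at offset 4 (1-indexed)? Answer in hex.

0xA9

1-indexed offset 4 is 0-indexed offset 3.
U+005E → 1-byte form 5E at offsets 0–0.
U+09A9 → 3-byte form E0 A6 A9 at offsets 1–3.
Offset 3 falls in char 2's range; it's byte 3 of E0 A6 A9 = 0xA9.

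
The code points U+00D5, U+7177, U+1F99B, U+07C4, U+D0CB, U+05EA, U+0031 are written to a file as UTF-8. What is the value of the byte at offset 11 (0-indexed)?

0xED

U+00D5 → 2-byte form C3 95 at offsets 0–1.
U+7177 → 3-byte form E7 85 B7 at offsets 2–4.
U+1F99B → 4-byte form F0 9F A6 9B at offsets 5–8.
U+07C4 → 2-byte form DF 84 at offsets 9–10.
U+D0CB → 3-byte form ED 83 8B at offsets 11–13.
Offset 11 falls in char 5's range; it's byte 1 of ED 83 8B = 0xED.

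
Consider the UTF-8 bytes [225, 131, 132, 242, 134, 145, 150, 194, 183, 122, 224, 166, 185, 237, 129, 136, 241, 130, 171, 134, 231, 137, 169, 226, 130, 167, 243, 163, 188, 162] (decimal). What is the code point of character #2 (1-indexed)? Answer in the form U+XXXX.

U+86456

Offset 0: leading byte 0xE1 = 11100001 → 3-byte char #1 = E1 83 84.
Offset 3: leading byte 0xF2 = 11110010 → 4-byte char #2 = F2 86 91 96.
Leading byte 0xF2 = 11110010 matches 11110xxx → 4-byte sequence.
Byte 1: 0xF2 = 11110010, payload 010 (3 bits).
Byte 2: 0x86 = 10000110 (10xxxxxx ✓), payload 000110.
Byte 3: 0x91 = 10010001 (10xxxxxx ✓), payload 010001.
Byte 4: 0x96 = 10010110 (10xxxxxx ✓), payload 010110.
Concatenate: 010000110010001010110 = 0x86456 (21 bits → U+86456).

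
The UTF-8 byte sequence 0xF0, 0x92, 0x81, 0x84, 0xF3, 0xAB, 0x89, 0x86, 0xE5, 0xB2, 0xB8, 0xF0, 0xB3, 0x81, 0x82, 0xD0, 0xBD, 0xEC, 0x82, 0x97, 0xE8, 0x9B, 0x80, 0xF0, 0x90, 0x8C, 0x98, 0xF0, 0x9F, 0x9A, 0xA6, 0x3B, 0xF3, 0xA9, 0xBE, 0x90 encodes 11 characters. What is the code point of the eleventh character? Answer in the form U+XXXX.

Offset 0: leading byte 0xF0 = 11110000 → 4-byte char #1 = F0 92 81 84.
Offset 4: leading byte 0xF3 = 11110011 → 4-byte char #2 = F3 AB 89 86.
Offset 8: leading byte 0xE5 = 11100101 → 3-byte char #3 = E5 B2 B8.
Offset 11: leading byte 0xF0 = 11110000 → 4-byte char #4 = F0 B3 81 82.
Offset 15: leading byte 0xD0 = 11010000 → 2-byte char #5 = D0 BD.
Offset 17: leading byte 0xEC = 11101100 → 3-byte char #6 = EC 82 97.
Offset 20: leading byte 0xE8 = 11101000 → 3-byte char #7 = E8 9B 80.
Offset 23: leading byte 0xF0 = 11110000 → 4-byte char #8 = F0 90 8C 98.
Offset 27: leading byte 0xF0 = 11110000 → 4-byte char #9 = F0 9F 9A A6.
Offset 31: leading byte 0x3B = 00111011 → 1-byte char #10 = 3B.
Offset 32: leading byte 0xF3 = 11110011 → 4-byte char #11 = F3 A9 BE 90.
Leading byte 0xF3 = 11110011 matches 11110xxx → 4-byte sequence.
Byte 1: 0xF3 = 11110011, payload 011 (3 bits).
Byte 2: 0xA9 = 10101001 (10xxxxxx ✓), payload 101001.
Byte 3: 0xBE = 10111110 (10xxxxxx ✓), payload 111110.
Byte 4: 0x90 = 10010000 (10xxxxxx ✓), payload 010000.
Concatenate: 011101001111110010000 = 0xE9F90 (21 bits → U+E9F90).

U+E9F90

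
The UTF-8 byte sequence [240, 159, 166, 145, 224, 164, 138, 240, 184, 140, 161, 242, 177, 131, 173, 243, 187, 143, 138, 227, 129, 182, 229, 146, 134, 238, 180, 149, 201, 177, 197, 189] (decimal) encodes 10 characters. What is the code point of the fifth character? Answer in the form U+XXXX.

Offset 0: leading byte 0xF0 = 11110000 → 4-byte char #1 = F0 9F A6 91.
Offset 4: leading byte 0xE0 = 11100000 → 3-byte char #2 = E0 A4 8A.
Offset 7: leading byte 0xF0 = 11110000 → 4-byte char #3 = F0 B8 8C A1.
Offset 11: leading byte 0xF2 = 11110010 → 4-byte char #4 = F2 B1 83 AD.
Offset 15: leading byte 0xF3 = 11110011 → 4-byte char #5 = F3 BB 8F 8A.
Leading byte 0xF3 = 11110011 matches 11110xxx → 4-byte sequence.
Byte 1: 0xF3 = 11110011, payload 011 (3 bits).
Byte 2: 0xBB = 10111011 (10xxxxxx ✓), payload 111011.
Byte 3: 0x8F = 10001111 (10xxxxxx ✓), payload 001111.
Byte 4: 0x8A = 10001010 (10xxxxxx ✓), payload 001010.
Concatenate: 011111011001111001010 = 0xFB3CA (21 bits → U+FB3CA).

U+FB3CA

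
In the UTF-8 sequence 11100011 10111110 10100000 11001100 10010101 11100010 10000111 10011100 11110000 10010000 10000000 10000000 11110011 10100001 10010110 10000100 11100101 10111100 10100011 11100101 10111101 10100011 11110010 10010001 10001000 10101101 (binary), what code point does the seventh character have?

Offset 0: leading byte 0xE3 = 11100011 → 3-byte char #1 = E3 BE A0.
Offset 3: leading byte 0xCC = 11001100 → 2-byte char #2 = CC 95.
Offset 5: leading byte 0xE2 = 11100010 → 3-byte char #3 = E2 87 9C.
Offset 8: leading byte 0xF0 = 11110000 → 4-byte char #4 = F0 90 80 80.
Offset 12: leading byte 0xF3 = 11110011 → 4-byte char #5 = F3 A1 96 84.
Offset 16: leading byte 0xE5 = 11100101 → 3-byte char #6 = E5 BC A3.
Offset 19: leading byte 0xE5 = 11100101 → 3-byte char #7 = E5 BD A3.
Leading byte 0xE5 = 11100101 matches 1110xxxx → 3-byte sequence.
Byte 1: 0xE5 = 11100101, payload 0101 (4 bits).
Byte 2: 0xBD = 10111101 (10xxxxxx ✓), payload 111101.
Byte 3: 0xA3 = 10100011 (10xxxxxx ✓), payload 100011.
Concatenate: 0101111101100011 = 0x5F63 (16 bits → U+5F63).

U+5F63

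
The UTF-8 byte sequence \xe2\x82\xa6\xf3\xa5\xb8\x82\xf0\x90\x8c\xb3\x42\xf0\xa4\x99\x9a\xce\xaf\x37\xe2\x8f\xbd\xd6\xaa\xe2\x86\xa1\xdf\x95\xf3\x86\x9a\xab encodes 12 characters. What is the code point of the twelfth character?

Offset 0: leading byte 0xE2 = 11100010 → 3-byte char #1 = E2 82 A6.
Offset 3: leading byte 0xF3 = 11110011 → 4-byte char #2 = F3 A5 B8 82.
Offset 7: leading byte 0xF0 = 11110000 → 4-byte char #3 = F0 90 8C B3.
Offset 11: leading byte 0x42 = 01000010 → 1-byte char #4 = 42.
Offset 12: leading byte 0xF0 = 11110000 → 4-byte char #5 = F0 A4 99 9A.
Offset 16: leading byte 0xCE = 11001110 → 2-byte char #6 = CE AF.
Offset 18: leading byte 0x37 = 00110111 → 1-byte char #7 = 37.
Offset 19: leading byte 0xE2 = 11100010 → 3-byte char #8 = E2 8F BD.
Offset 22: leading byte 0xD6 = 11010110 → 2-byte char #9 = D6 AA.
Offset 24: leading byte 0xE2 = 11100010 → 3-byte char #10 = E2 86 A1.
Offset 27: leading byte 0xDF = 11011111 → 2-byte char #11 = DF 95.
Offset 29: leading byte 0xF3 = 11110011 → 4-byte char #12 = F3 86 9A AB.
Leading byte 0xF3 = 11110011 matches 11110xxx → 4-byte sequence.
Byte 1: 0xF3 = 11110011, payload 011 (3 bits).
Byte 2: 0x86 = 10000110 (10xxxxxx ✓), payload 000110.
Byte 3: 0x9A = 10011010 (10xxxxxx ✓), payload 011010.
Byte 4: 0xAB = 10101011 (10xxxxxx ✓), payload 101011.
Concatenate: 011000110011010101011 = 0xC66AB (21 bits → U+C66AB).

U+C66AB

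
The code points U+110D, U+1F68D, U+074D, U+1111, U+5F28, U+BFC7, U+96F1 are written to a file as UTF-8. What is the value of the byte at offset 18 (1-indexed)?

1-indexed offset 18 is 0-indexed offset 17.
U+110D → 3-byte form E1 84 8D at offsets 0–2.
U+1F68D → 4-byte form F0 9F 9A 8D at offsets 3–6.
U+074D → 2-byte form DD 8D at offsets 7–8.
U+1111 → 3-byte form E1 84 91 at offsets 9–11.
U+5F28 → 3-byte form E5 BC A8 at offsets 12–14.
U+BFC7 → 3-byte form EB BF 87 at offsets 15–17.
Offset 17 falls in char 6's range; it's byte 3 of EB BF 87 = 0x87.

0x87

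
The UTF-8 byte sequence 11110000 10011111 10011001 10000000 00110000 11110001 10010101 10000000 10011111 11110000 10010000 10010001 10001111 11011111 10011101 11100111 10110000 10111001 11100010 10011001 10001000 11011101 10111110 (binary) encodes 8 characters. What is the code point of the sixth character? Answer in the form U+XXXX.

U+7C39

Offset 0: leading byte 0xF0 = 11110000 → 4-byte char #1 = F0 9F 99 80.
Offset 4: leading byte 0x30 = 00110000 → 1-byte char #2 = 30.
Offset 5: leading byte 0xF1 = 11110001 → 4-byte char #3 = F1 95 80 9F.
Offset 9: leading byte 0xF0 = 11110000 → 4-byte char #4 = F0 90 91 8F.
Offset 13: leading byte 0xDF = 11011111 → 2-byte char #5 = DF 9D.
Offset 15: leading byte 0xE7 = 11100111 → 3-byte char #6 = E7 B0 B9.
Leading byte 0xE7 = 11100111 matches 1110xxxx → 3-byte sequence.
Byte 1: 0xE7 = 11100111, payload 0111 (4 bits).
Byte 2: 0xB0 = 10110000 (10xxxxxx ✓), payload 110000.
Byte 3: 0xB9 = 10111001 (10xxxxxx ✓), payload 111001.
Concatenate: 0111110000111001 = 0x7C39 (16 bits → U+7C39).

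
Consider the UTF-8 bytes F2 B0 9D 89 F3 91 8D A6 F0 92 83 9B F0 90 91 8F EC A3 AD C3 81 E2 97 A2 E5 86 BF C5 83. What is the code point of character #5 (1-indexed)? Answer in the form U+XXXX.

Offset 0: leading byte 0xF2 = 11110010 → 4-byte char #1 = F2 B0 9D 89.
Offset 4: leading byte 0xF3 = 11110011 → 4-byte char #2 = F3 91 8D A6.
Offset 8: leading byte 0xF0 = 11110000 → 4-byte char #3 = F0 92 83 9B.
Offset 12: leading byte 0xF0 = 11110000 → 4-byte char #4 = F0 90 91 8F.
Offset 16: leading byte 0xEC = 11101100 → 3-byte char #5 = EC A3 AD.
Leading byte 0xEC = 11101100 matches 1110xxxx → 3-byte sequence.
Byte 1: 0xEC = 11101100, payload 1100 (4 bits).
Byte 2: 0xA3 = 10100011 (10xxxxxx ✓), payload 100011.
Byte 3: 0xAD = 10101101 (10xxxxxx ✓), payload 101101.
Concatenate: 1100100011101101 = 0xC8ED (16 bits → U+C8ED).

U+C8ED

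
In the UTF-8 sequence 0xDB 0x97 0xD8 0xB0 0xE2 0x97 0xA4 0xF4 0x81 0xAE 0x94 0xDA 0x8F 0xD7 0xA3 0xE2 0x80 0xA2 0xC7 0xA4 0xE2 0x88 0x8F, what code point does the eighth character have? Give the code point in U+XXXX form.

Offset 0: leading byte 0xDB = 11011011 → 2-byte char #1 = DB 97.
Offset 2: leading byte 0xD8 = 11011000 → 2-byte char #2 = D8 B0.
Offset 4: leading byte 0xE2 = 11100010 → 3-byte char #3 = E2 97 A4.
Offset 7: leading byte 0xF4 = 11110100 → 4-byte char #4 = F4 81 AE 94.
Offset 11: leading byte 0xDA = 11011010 → 2-byte char #5 = DA 8F.
Offset 13: leading byte 0xD7 = 11010111 → 2-byte char #6 = D7 A3.
Offset 15: leading byte 0xE2 = 11100010 → 3-byte char #7 = E2 80 A2.
Offset 18: leading byte 0xC7 = 11000111 → 2-byte char #8 = C7 A4.
Leading byte 0xC7 = 11000111 matches 110xxxxx → 2-byte sequence.
Byte 1: 0xC7 = 11000111, payload 00111 (5 bits).
Byte 2: 0xA4 = 10100100 (10xxxxxx ✓), payload 100100.
Concatenate: 00111100100 = 0x1E4 (11 bits → U+01E4).

U+01E4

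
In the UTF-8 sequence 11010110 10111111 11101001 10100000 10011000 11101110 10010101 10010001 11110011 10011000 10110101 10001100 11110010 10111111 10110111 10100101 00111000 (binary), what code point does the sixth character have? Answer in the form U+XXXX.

Offset 0: leading byte 0xD6 = 11010110 → 2-byte char #1 = D6 BF.
Offset 2: leading byte 0xE9 = 11101001 → 3-byte char #2 = E9 A0 98.
Offset 5: leading byte 0xEE = 11101110 → 3-byte char #3 = EE 95 91.
Offset 8: leading byte 0xF3 = 11110011 → 4-byte char #4 = F3 98 B5 8C.
Offset 12: leading byte 0xF2 = 11110010 → 4-byte char #5 = F2 BF B7 A5.
Offset 16: leading byte 0x38 = 00111000 → 1-byte char #6 = 38.
Leading byte 0x38 = 00111000 matches 0xxxxxxx → 1-byte sequence.
Byte 1: 0x38 = 00111000, payload 0111000 (7 bits).
Concatenate: 0111000 = 0x38 (7 bits → U+0038).

U+0038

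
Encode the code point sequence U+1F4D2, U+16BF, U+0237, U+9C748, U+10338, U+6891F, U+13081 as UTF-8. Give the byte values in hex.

F0 9F 93 92 E1 9A BF C8 B7 F2 9C 9D 88 F0 90 8C B8 F1 A8 A4 9F F0 93 82 81

U+1F4D2: 4-byte form → F0 9F 93 92.
U+16BF: 3-byte form → E1 9A BF.
U+0237: 2-byte form → C8 B7.
U+9C748: 4-byte form → F2 9C 9D 88.
U+10338: 4-byte form → F0 90 8C B8.
U+6891F: 4-byte form → F1 A8 A4 9F.
U+13081: 4-byte form → F0 93 82 81.
Concatenated (25 bytes): F0 9F 93 92 E1 9A BF C8 B7 F2 9C 9D 88 F0 90 8C B8 F1 A8 A4 9F F0 93 82 81.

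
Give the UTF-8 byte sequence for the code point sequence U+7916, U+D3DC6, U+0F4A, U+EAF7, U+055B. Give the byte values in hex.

U+7916: 3-byte form → E7 A4 96.
U+D3DC6: 4-byte form → F3 93 B7 86.
U+0F4A: 3-byte form → E0 BD 8A.
U+EAF7: 3-byte form → EE AB B7.
U+055B: 2-byte form → D5 9B.
Concatenated (15 bytes): E7 A4 96 F3 93 B7 86 E0 BD 8A EE AB B7 D5 9B.

E7 A4 96 F3 93 B7 86 E0 BD 8A EE AB B7 D5 9B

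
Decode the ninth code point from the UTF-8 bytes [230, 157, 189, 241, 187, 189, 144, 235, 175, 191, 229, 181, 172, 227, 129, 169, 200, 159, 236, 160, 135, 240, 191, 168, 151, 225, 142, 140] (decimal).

Offset 0: leading byte 0xE6 = 11100110 → 3-byte char #1 = E6 9D BD.
Offset 3: leading byte 0xF1 = 11110001 → 4-byte char #2 = F1 BB BD 90.
Offset 7: leading byte 0xEB = 11101011 → 3-byte char #3 = EB AF BF.
Offset 10: leading byte 0xE5 = 11100101 → 3-byte char #4 = E5 B5 AC.
Offset 13: leading byte 0xE3 = 11100011 → 3-byte char #5 = E3 81 A9.
Offset 16: leading byte 0xC8 = 11001000 → 2-byte char #6 = C8 9F.
Offset 18: leading byte 0xEC = 11101100 → 3-byte char #7 = EC A0 87.
Offset 21: leading byte 0xF0 = 11110000 → 4-byte char #8 = F0 BF A8 97.
Offset 25: leading byte 0xE1 = 11100001 → 3-byte char #9 = E1 8E 8C.
Leading byte 0xE1 = 11100001 matches 1110xxxx → 3-byte sequence.
Byte 1: 0xE1 = 11100001, payload 0001 (4 bits).
Byte 2: 0x8E = 10001110 (10xxxxxx ✓), payload 001110.
Byte 3: 0x8C = 10001100 (10xxxxxx ✓), payload 001100.
Concatenate: 0001001110001100 = 0x138C (16 bits → U+138C).

U+138C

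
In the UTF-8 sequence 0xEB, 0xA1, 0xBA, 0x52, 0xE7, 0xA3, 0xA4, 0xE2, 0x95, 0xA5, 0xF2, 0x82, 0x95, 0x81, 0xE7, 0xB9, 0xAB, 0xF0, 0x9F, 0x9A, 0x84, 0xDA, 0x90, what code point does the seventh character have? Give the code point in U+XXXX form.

Offset 0: leading byte 0xEB = 11101011 → 3-byte char #1 = EB A1 BA.
Offset 3: leading byte 0x52 = 01010010 → 1-byte char #2 = 52.
Offset 4: leading byte 0xE7 = 11100111 → 3-byte char #3 = E7 A3 A4.
Offset 7: leading byte 0xE2 = 11100010 → 3-byte char #4 = E2 95 A5.
Offset 10: leading byte 0xF2 = 11110010 → 4-byte char #5 = F2 82 95 81.
Offset 14: leading byte 0xE7 = 11100111 → 3-byte char #6 = E7 B9 AB.
Offset 17: leading byte 0xF0 = 11110000 → 4-byte char #7 = F0 9F 9A 84.
Leading byte 0xF0 = 11110000 matches 11110xxx → 4-byte sequence.
Byte 1: 0xF0 = 11110000, payload 000 (3 bits).
Byte 2: 0x9F = 10011111 (10xxxxxx ✓), payload 011111.
Byte 3: 0x9A = 10011010 (10xxxxxx ✓), payload 011010.
Byte 4: 0x84 = 10000100 (10xxxxxx ✓), payload 000100.
Concatenate: 000011111011010000100 = 0x1F684 (21 bits → U+1F684).

U+1F684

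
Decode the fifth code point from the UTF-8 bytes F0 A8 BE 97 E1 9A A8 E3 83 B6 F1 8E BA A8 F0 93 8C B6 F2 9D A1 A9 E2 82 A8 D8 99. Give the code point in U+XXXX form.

Offset 0: leading byte 0xF0 = 11110000 → 4-byte char #1 = F0 A8 BE 97.
Offset 4: leading byte 0xE1 = 11100001 → 3-byte char #2 = E1 9A A8.
Offset 7: leading byte 0xE3 = 11100011 → 3-byte char #3 = E3 83 B6.
Offset 10: leading byte 0xF1 = 11110001 → 4-byte char #4 = F1 8E BA A8.
Offset 14: leading byte 0xF0 = 11110000 → 4-byte char #5 = F0 93 8C B6.
Leading byte 0xF0 = 11110000 matches 11110xxx → 4-byte sequence.
Byte 1: 0xF0 = 11110000, payload 000 (3 bits).
Byte 2: 0x93 = 10010011 (10xxxxxx ✓), payload 010011.
Byte 3: 0x8C = 10001100 (10xxxxxx ✓), payload 001100.
Byte 4: 0xB6 = 10110110 (10xxxxxx ✓), payload 110110.
Concatenate: 000010011001100110110 = 0x13336 (21 bits → U+13336).

U+13336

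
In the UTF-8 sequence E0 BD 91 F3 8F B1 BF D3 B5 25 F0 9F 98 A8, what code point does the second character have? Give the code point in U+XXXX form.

U+CFC7F

Offset 0: leading byte 0xE0 = 11100000 → 3-byte char #1 = E0 BD 91.
Offset 3: leading byte 0xF3 = 11110011 → 4-byte char #2 = F3 8F B1 BF.
Leading byte 0xF3 = 11110011 matches 11110xxx → 4-byte sequence.
Byte 1: 0xF3 = 11110011, payload 011 (3 bits).
Byte 2: 0x8F = 10001111 (10xxxxxx ✓), payload 001111.
Byte 3: 0xB1 = 10110001 (10xxxxxx ✓), payload 110001.
Byte 4: 0xBF = 10111111 (10xxxxxx ✓), payload 111111.
Concatenate: 011001111110001111111 = 0xCFC7F (21 bits → U+CFC7F).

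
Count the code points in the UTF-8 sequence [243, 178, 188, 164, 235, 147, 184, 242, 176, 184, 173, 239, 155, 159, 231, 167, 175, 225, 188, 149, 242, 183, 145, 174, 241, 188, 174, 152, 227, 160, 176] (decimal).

9

Byte at offset 0: 0xF3 = 11110011 → 4-byte char (#1). Advance 4.
Byte at offset 4: 0xEB = 11101011 → 3-byte char (#2). Advance 3.
Byte at offset 7: 0xF2 = 11110010 → 4-byte char (#3). Advance 4.
Byte at offset 11: 0xEF = 11101111 → 3-byte char (#4). Advance 3.
Byte at offset 14: 0xE7 = 11100111 → 3-byte char (#5). Advance 3.
Byte at offset 17: 0xE1 = 11100001 → 3-byte char (#6). Advance 3.
Byte at offset 20: 0xF2 = 11110010 → 4-byte char (#7). Advance 4.
Byte at offset 24: 0xF1 = 11110001 → 4-byte char (#8). Advance 4.
Byte at offset 28: 0xE3 = 11100011 → 3-byte char (#9). Advance 3.
Reached end at offset 31 after 9 code points.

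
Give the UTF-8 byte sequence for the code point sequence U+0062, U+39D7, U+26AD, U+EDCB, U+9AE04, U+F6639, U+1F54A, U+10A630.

62 E3 A7 97 E2 9A AD EE B7 8B F2 9A B8 84 F3 B6 98 B9 F0 9F 95 8A F4 8A 98 B0

U+0062: 1-byte form → 62.
U+39D7: 3-byte form → E3 A7 97.
U+26AD: 3-byte form → E2 9A AD.
U+EDCB: 3-byte form → EE B7 8B.
U+9AE04: 4-byte form → F2 9A B8 84.
U+F6639: 4-byte form → F3 B6 98 B9.
U+1F54A: 4-byte form → F0 9F 95 8A.
U+10A630: 4-byte form → F4 8A 98 B0.
Concatenated (26 bytes): 62 E3 A7 97 E2 9A AD EE B7 8B F2 9A B8 84 F3 B6 98 B9 F0 9F 95 8A F4 8A 98 B0.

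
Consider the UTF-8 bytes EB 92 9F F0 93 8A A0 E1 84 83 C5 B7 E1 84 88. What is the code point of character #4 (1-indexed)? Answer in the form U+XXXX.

Offset 0: leading byte 0xEB = 11101011 → 3-byte char #1 = EB 92 9F.
Offset 3: leading byte 0xF0 = 11110000 → 4-byte char #2 = F0 93 8A A0.
Offset 7: leading byte 0xE1 = 11100001 → 3-byte char #3 = E1 84 83.
Offset 10: leading byte 0xC5 = 11000101 → 2-byte char #4 = C5 B7.
Leading byte 0xC5 = 11000101 matches 110xxxxx → 2-byte sequence.
Byte 1: 0xC5 = 11000101, payload 00101 (5 bits).
Byte 2: 0xB7 = 10110111 (10xxxxxx ✓), payload 110111.
Concatenate: 00101110111 = 0x177 (11 bits → U+0177).

U+0177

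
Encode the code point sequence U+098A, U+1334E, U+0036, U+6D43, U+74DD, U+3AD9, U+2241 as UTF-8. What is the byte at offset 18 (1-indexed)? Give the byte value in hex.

0xE2

1-indexed offset 18 is 0-indexed offset 17.
U+098A → 3-byte form E0 A6 8A at offsets 0–2.
U+1334E → 4-byte form F0 93 8D 8E at offsets 3–6.
U+0036 → 1-byte form 36 at offsets 7–7.
U+6D43 → 3-byte form E6 B5 83 at offsets 8–10.
U+74DD → 3-byte form E7 93 9D at offsets 11–13.
U+3AD9 → 3-byte form E3 AB 99 at offsets 14–16.
U+2241 → 3-byte form E2 89 81 at offsets 17–19.
Offset 17 falls in char 7's range; it's byte 1 of E2 89 81 = 0xE2.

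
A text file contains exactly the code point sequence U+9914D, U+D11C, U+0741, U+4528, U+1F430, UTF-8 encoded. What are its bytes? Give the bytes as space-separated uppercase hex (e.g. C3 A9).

U+9914D: 4-byte form → F2 99 85 8D.
U+D11C: 3-byte form → ED 84 9C.
U+0741: 2-byte form → DD 81.
U+4528: 3-byte form → E4 94 A8.
U+1F430: 4-byte form → F0 9F 90 B0.
Concatenated (16 bytes): F2 99 85 8D ED 84 9C DD 81 E4 94 A8 F0 9F 90 B0.

F2 99 85 8D ED 84 9C DD 81 E4 94 A8 F0 9F 90 B0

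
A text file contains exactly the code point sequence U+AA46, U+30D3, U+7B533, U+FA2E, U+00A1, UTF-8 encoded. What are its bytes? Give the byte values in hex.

EA A9 86 E3 83 93 F1 BB 94 B3 EF A8 AE C2 A1

U+AA46: 3-byte form → EA A9 86.
U+30D3: 3-byte form → E3 83 93.
U+7B533: 4-byte form → F1 BB 94 B3.
U+FA2E: 3-byte form → EF A8 AE.
U+00A1: 2-byte form → C2 A1.
Concatenated (15 bytes): EA A9 86 E3 83 93 F1 BB 94 B3 EF A8 AE C2 A1.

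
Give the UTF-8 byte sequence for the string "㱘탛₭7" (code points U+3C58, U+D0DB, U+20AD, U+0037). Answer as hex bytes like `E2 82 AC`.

E3 B1 98 ED 83 9B E2 82 AD 37

U+3C58: 3-byte form → E3 B1 98.
U+D0DB: 3-byte form → ED 83 9B.
U+20AD: 3-byte form → E2 82 AD.
U+0037: 1-byte form → 37.
Concatenated (10 bytes): E3 B1 98 ED 83 9B E2 82 AD 37.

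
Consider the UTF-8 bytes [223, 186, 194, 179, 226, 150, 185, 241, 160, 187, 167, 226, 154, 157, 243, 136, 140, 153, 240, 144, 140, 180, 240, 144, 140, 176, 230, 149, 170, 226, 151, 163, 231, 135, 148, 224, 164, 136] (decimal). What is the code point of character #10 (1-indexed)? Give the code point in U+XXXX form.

U+25E3

Offset 0: leading byte 0xDF = 11011111 → 2-byte char #1 = DF BA.
Offset 2: leading byte 0xC2 = 11000010 → 2-byte char #2 = C2 B3.
Offset 4: leading byte 0xE2 = 11100010 → 3-byte char #3 = E2 96 B9.
Offset 7: leading byte 0xF1 = 11110001 → 4-byte char #4 = F1 A0 BB A7.
Offset 11: leading byte 0xE2 = 11100010 → 3-byte char #5 = E2 9A 9D.
Offset 14: leading byte 0xF3 = 11110011 → 4-byte char #6 = F3 88 8C 99.
Offset 18: leading byte 0xF0 = 11110000 → 4-byte char #7 = F0 90 8C B4.
Offset 22: leading byte 0xF0 = 11110000 → 4-byte char #8 = F0 90 8C B0.
Offset 26: leading byte 0xE6 = 11100110 → 3-byte char #9 = E6 95 AA.
Offset 29: leading byte 0xE2 = 11100010 → 3-byte char #10 = E2 97 A3.
Leading byte 0xE2 = 11100010 matches 1110xxxx → 3-byte sequence.
Byte 1: 0xE2 = 11100010, payload 0010 (4 bits).
Byte 2: 0x97 = 10010111 (10xxxxxx ✓), payload 010111.
Byte 3: 0xA3 = 10100011 (10xxxxxx ✓), payload 100011.
Concatenate: 0010010111100011 = 0x25E3 (16 bits → U+25E3).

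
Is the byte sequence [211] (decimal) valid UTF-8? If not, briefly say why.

Leading byte 0xD3 = 11010011 → 2-byte form, but only 1 byte is present.

invalid (sequence truncated)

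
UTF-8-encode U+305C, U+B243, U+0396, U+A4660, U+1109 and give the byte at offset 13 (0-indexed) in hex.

0x84

U+305C → 3-byte form E3 81 9C at offsets 0–2.
U+B243 → 3-byte form EB 89 83 at offsets 3–5.
U+0396 → 2-byte form CE 96 at offsets 6–7.
U+A4660 → 4-byte form F2 A4 99 A0 at offsets 8–11.
U+1109 → 3-byte form E1 84 89 at offsets 12–14.
Offset 13 falls in char 5's range; it's byte 2 of E1 84 89 = 0x84.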